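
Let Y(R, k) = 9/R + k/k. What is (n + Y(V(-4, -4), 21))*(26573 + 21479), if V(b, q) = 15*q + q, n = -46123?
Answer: -35460177621/16 ≈ -2.2163e+9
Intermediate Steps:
V(b, q) = 16*q
Y(R, k) = 1 + 9/R (Y(R, k) = 9/R + 1 = 1 + 9/R)
(n + Y(V(-4, -4), 21))*(26573 + 21479) = (-46123 + (9 + 16*(-4))/((16*(-4))))*(26573 + 21479) = (-46123 + (9 - 64)/(-64))*48052 = (-46123 - 1/64*(-55))*48052 = (-46123 + 55/64)*48052 = -2951817/64*48052 = -35460177621/16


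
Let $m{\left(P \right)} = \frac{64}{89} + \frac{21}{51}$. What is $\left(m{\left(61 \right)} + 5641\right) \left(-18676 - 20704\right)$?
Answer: $- \frac{336169102720}{1513} \approx -2.2219 \cdot 10^{8}$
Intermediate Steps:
$m{\left(P \right)} = \frac{1711}{1513}$ ($m{\left(P \right)} = 64 \cdot \frac{1}{89} + 21 \cdot \frac{1}{51} = \frac{64}{89} + \frac{7}{17} = \frac{1711}{1513}$)
$\left(m{\left(61 \right)} + 5641\right) \left(-18676 - 20704\right) = \left(\frac{1711}{1513} + 5641\right) \left(-18676 - 20704\right) = \frac{8536544}{1513} \left(-39380\right) = - \frac{336169102720}{1513}$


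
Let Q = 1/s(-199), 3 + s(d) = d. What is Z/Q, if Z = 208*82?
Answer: -3445312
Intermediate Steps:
s(d) = -3 + d
Z = 17056
Q = -1/202 (Q = 1/(-3 - 199) = 1/(-202) = -1/202 ≈ -0.0049505)
Z/Q = 17056/(-1/202) = 17056*(-202) = -3445312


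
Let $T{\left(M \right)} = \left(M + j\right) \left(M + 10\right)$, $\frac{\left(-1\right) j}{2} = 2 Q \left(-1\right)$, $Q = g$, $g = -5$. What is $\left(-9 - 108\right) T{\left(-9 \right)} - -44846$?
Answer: $48239$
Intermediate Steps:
$Q = -5$
$j = -20$ ($j = - 2 \cdot 2 \left(-5\right) \left(-1\right) = - 2 \left(\left(-10\right) \left(-1\right)\right) = \left(-2\right) 10 = -20$)
$T{\left(M \right)} = \left(-20 + M\right) \left(10 + M\right)$ ($T{\left(M \right)} = \left(M - 20\right) \left(M + 10\right) = \left(-20 + M\right) \left(10 + M\right)$)
$\left(-9 - 108\right) T{\left(-9 \right)} - -44846 = \left(-9 - 108\right) \left(-200 + \left(-9\right)^{2} - -90\right) - -44846 = - 117 \left(-200 + 81 + 90\right) + 44846 = \left(-117\right) \left(-29\right) + 44846 = 3393 + 44846 = 48239$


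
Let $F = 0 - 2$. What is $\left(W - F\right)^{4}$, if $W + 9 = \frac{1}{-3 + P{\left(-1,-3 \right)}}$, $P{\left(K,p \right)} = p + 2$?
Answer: $\frac{707281}{256} \approx 2762.8$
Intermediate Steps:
$P{\left(K,p \right)} = 2 + p$
$F = -2$ ($F = 0 - 2 = -2$)
$W = - \frac{37}{4}$ ($W = -9 + \frac{1}{-3 + \left(2 - 3\right)} = -9 + \frac{1}{-3 - 1} = -9 + \frac{1}{-4} = -9 - \frac{1}{4} = - \frac{37}{4} \approx -9.25$)
$\left(W - F\right)^{4} = \left(- \frac{37}{4} - -2\right)^{4} = \left(- \frac{37}{4} + 2\right)^{4} = \left(- \frac{29}{4}\right)^{4} = \frac{707281}{256}$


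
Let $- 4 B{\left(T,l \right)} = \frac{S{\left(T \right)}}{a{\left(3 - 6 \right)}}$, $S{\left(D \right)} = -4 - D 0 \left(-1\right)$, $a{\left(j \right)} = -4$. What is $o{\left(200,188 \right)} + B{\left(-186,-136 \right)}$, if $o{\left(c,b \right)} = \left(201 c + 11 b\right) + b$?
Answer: $\frac{169823}{4} \approx 42456.0$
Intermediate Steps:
$o{\left(c,b \right)} = 12 b + 201 c$ ($o{\left(c,b \right)} = \left(11 b + 201 c\right) + b = 12 b + 201 c$)
$S{\left(D \right)} = -4$ ($S{\left(D \right)} = -4 - 0 \left(-1\right) = -4 - 0 = -4 + 0 = -4$)
$B{\left(T,l \right)} = - \frac{1}{4}$ ($B{\left(T,l \right)} = - \frac{\left(-4\right) \frac{1}{-4}}{4} = - \frac{\left(-4\right) \left(- \frac{1}{4}\right)}{4} = \left(- \frac{1}{4}\right) 1 = - \frac{1}{4}$)
$o{\left(200,188 \right)} + B{\left(-186,-136 \right)} = \left(12 \cdot 188 + 201 \cdot 200\right) - \frac{1}{4} = \left(2256 + 40200\right) - \frac{1}{4} = 42456 - \frac{1}{4} = \frac{169823}{4}$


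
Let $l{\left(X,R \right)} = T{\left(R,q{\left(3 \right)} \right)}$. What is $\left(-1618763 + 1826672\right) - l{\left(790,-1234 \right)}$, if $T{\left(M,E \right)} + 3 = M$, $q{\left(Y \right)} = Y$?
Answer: $209146$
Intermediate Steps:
$T{\left(M,E \right)} = -3 + M$
$l{\left(X,R \right)} = -3 + R$
$\left(-1618763 + 1826672\right) - l{\left(790,-1234 \right)} = \left(-1618763 + 1826672\right) - \left(-3 - 1234\right) = 207909 - -1237 = 207909 + 1237 = 209146$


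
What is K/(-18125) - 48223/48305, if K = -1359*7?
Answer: -82903282/175105625 ≈ -0.47345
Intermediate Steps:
K = -9513
K/(-18125) - 48223/48305 = -9513/(-18125) - 48223/48305 = -9513*(-1/18125) - 48223*1/48305 = 9513/18125 - 48223/48305 = -82903282/175105625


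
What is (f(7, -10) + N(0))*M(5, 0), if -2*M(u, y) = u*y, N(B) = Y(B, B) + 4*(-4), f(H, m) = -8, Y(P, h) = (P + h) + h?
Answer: 0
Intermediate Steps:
Y(P, h) = P + 2*h
N(B) = -16 + 3*B (N(B) = (B + 2*B) + 4*(-4) = 3*B - 16 = -16 + 3*B)
M(u, y) = -u*y/2
(f(7, -10) + N(0))*M(5, 0) = (-8 + (-16 + 3*0))*(-1/2*5*0) = (-8 + (-16 + 0))*0 = (-8 - 16)*0 = -24*0 = 0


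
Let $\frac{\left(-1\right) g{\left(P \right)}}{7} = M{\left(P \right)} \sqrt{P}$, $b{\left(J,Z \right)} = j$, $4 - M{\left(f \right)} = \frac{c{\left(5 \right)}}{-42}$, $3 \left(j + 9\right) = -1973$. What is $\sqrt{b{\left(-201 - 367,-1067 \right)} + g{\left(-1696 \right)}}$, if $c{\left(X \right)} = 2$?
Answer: $\frac{2 \sqrt{-1500 - 255 i \sqrt{106}}}{3} \approx 18.401 - 31.706 i$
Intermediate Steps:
$j = - \frac{2000}{3}$ ($j = -9 + \frac{1}{3} \left(-1973\right) = -9 - \frac{1973}{3} = - \frac{2000}{3} \approx -666.67$)
$M{\left(f \right)} = \frac{85}{21}$ ($M{\left(f \right)} = 4 - \frac{2}{-42} = 4 - 2 \left(- \frac{1}{42}\right) = 4 - - \frac{1}{21} = 4 + \frac{1}{21} = \frac{85}{21}$)
$b{\left(J,Z \right)} = - \frac{2000}{3}$
$g{\left(P \right)} = - \frac{85 \sqrt{P}}{3}$ ($g{\left(P \right)} = - 7 \frac{85 \sqrt{P}}{21} = - \frac{85 \sqrt{P}}{3}$)
$\sqrt{b{\left(-201 - 367,-1067 \right)} + g{\left(-1696 \right)}} = \sqrt{- \frac{2000}{3} - \frac{85 \sqrt{-1696}}{3}} = \sqrt{- \frac{2000}{3} - \frac{85 \cdot 4 i \sqrt{106}}{3}} = \sqrt{- \frac{2000}{3} - \frac{340 i \sqrt{106}}{3}}$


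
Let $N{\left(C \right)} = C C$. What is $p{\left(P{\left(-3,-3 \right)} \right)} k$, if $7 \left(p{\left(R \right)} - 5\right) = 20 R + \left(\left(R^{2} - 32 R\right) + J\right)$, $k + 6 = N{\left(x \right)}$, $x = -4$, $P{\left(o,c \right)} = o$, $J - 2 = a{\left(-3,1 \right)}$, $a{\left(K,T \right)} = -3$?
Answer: $\frac{790}{7} \approx 112.86$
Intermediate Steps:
$J = -1$ ($J = 2 - 3 = -1$)
$N{\left(C \right)} = C^{2}$
$k = 10$ ($k = -6 + \left(-4\right)^{2} = -6 + 16 = 10$)
$p{\left(R \right)} = \frac{34}{7} - \frac{12 R}{7} + \frac{R^{2}}{7}$ ($p{\left(R \right)} = 5 + \frac{20 R - \left(1 - R^{2} + 32 R\right)}{7} = 5 + \frac{-1 + R^{2} - 12 R}{7} = 5 - \left(\frac{1}{7} - \frac{R^{2}}{7} + \frac{12 R}{7}\right) = \frac{34}{7} - \frac{12 R}{7} + \frac{R^{2}}{7}$)
$p{\left(P{\left(-3,-3 \right)} \right)} k = \left(\frac{34}{7} - - \frac{36}{7} + \frac{\left(-3\right)^{2}}{7}\right) 10 = \left(\frac{34}{7} + \frac{36}{7} + \frac{1}{7} \cdot 9\right) 10 = \left(\frac{34}{7} + \frac{36}{7} + \frac{9}{7}\right) 10 = \frac{79}{7} \cdot 10 = \frac{790}{7}$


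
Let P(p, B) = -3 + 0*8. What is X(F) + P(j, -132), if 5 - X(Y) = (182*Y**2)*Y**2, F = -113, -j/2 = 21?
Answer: -29674619700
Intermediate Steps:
j = -42 (j = -2*21 = -42)
P(p, B) = -3 (P(p, B) = -3 + 0 = -3)
X(Y) = 5 - 182*Y**4 (X(Y) = 5 - 182*Y**2*Y**2 = 5 - 182*Y**4)
X(F) + P(j, -132) = (5 - 182*(-113)**4) - 3 = (5 - 182*163047361) - 3 = (5 - 29674619702) - 3 = -29674619697 - 3 = -29674619700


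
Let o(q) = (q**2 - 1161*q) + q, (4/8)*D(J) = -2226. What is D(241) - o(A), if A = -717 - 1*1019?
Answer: -5031908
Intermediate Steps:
D(J) = -4452 (D(J) = 2*(-2226) = -4452)
A = -1736 (A = -717 - 1019 = -1736)
o(q) = q**2 - 1160*q
D(241) - o(A) = -4452 - (-1736)*(-1160 - 1736) = -4452 - (-1736)*(-2896) = -4452 - 1*5027456 = -4452 - 5027456 = -5031908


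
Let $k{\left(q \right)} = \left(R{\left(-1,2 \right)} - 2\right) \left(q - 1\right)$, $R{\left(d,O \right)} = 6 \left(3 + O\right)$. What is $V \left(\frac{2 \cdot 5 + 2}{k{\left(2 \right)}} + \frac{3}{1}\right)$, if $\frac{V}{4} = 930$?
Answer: $\frac{89280}{7} \approx 12754.0$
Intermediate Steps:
$R{\left(d,O \right)} = 18 + 6 O$
$k{\left(q \right)} = -28 + 28 q$ ($k{\left(q \right)} = \left(\left(18 + 6 \cdot 2\right) - 2\right) \left(q - 1\right) = \left(\left(18 + 12\right) - 2\right) \left(-1 + q\right) = \left(30 - 2\right) \left(-1 + q\right) = 28 \left(-1 + q\right) = -28 + 28 q$)
$V = 3720$ ($V = 4 \cdot 930 = 3720$)
$V \left(\frac{2 \cdot 5 + 2}{k{\left(2 \right)}} + \frac{3}{1}\right) = 3720 \left(\frac{2 \cdot 5 + 2}{-28 + 28 \cdot 2} + \frac{3}{1}\right) = 3720 \left(\frac{10 + 2}{-28 + 56} + 3 \cdot 1\right) = 3720 \left(\frac{12}{28} + 3\right) = 3720 \left(12 \cdot \frac{1}{28} + 3\right) = 3720 \left(\frac{3}{7} + 3\right) = 3720 \cdot \frac{24}{7} = \frac{89280}{7}$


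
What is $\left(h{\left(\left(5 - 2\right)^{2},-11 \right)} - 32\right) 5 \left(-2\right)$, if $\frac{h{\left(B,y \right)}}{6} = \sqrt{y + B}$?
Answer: $320 - 60 i \sqrt{2} \approx 320.0 - 84.853 i$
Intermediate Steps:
$h{\left(B,y \right)} = 6 \sqrt{B + y}$ ($h{\left(B,y \right)} = 6 \sqrt{y + B} = 6 \sqrt{B + y}$)
$\left(h{\left(\left(5 - 2\right)^{2},-11 \right)} - 32\right) 5 \left(-2\right) = \left(6 \sqrt{\left(5 - 2\right)^{2} - 11} - 32\right) 5 \left(-2\right) = \left(6 \sqrt{3^{2} - 11} - 32\right) \left(-10\right) = \left(6 \sqrt{9 - 11} - 32\right) \left(-10\right) = \left(6 \sqrt{-2} - 32\right) \left(-10\right) = \left(6 i \sqrt{2} - 32\right) \left(-10\right) = \left(-32 + 6 i \sqrt{2}\right) \left(-10\right) = 320 - 60 i \sqrt{2}$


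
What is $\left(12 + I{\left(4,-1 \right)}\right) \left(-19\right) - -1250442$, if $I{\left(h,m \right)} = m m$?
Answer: $1250195$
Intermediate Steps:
$I{\left(h,m \right)} = m^{2}$
$\left(12 + I{\left(4,-1 \right)}\right) \left(-19\right) - -1250442 = \left(12 + \left(-1\right)^{2}\right) \left(-19\right) - -1250442 = \left(12 + 1\right) \left(-19\right) + 1250442 = 13 \left(-19\right) + 1250442 = -247 + 1250442 = 1250195$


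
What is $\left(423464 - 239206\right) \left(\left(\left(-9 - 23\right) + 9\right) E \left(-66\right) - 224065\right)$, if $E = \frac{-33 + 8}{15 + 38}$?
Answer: $- \frac{2195138335910}{53} \approx -4.1418 \cdot 10^{10}$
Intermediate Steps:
$E = - \frac{25}{53} \approx -0.4717$
$\left(423464 - 239206\right) \left(\left(\left(-9 - 23\right) + 9\right) E \left(-66\right) - 224065\right) = \left(423464 - 239206\right) \left(\left(\left(-9 - 23\right) + 9\right) \left(- \frac{25}{53}\right) \left(-66\right) - 224065\right) = 184258 \left(\left(-32 + 9\right) \left(- \frac{25}{53}\right) \left(-66\right) - 224065\right) = 184258 \left(\left(-23\right) \left(- \frac{25}{53}\right) \left(-66\right) - 224065\right) = 184258 \left(\frac{575}{53} \left(-66\right) - 224065\right) = 184258 \left(- \frac{37950}{53} - 224065\right) = 184258 \left(- \frac{11913395}{53}\right) = - \frac{2195138335910}{53}$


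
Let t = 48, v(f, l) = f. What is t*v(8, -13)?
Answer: 384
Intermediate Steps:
t*v(8, -13) = 48*8 = 384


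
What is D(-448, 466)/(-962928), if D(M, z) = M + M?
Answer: 56/60183 ≈ 0.00093050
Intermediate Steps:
D(M, z) = 2*M
D(-448, 466)/(-962928) = (2*(-448))/(-962928) = -896*(-1/962928) = 56/60183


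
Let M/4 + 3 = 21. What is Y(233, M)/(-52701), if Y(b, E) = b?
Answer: -233/52701 ≈ -0.0044212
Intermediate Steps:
M = 72 (M = -12 + 4*21 = -12 + 84 = 72)
Y(233, M)/(-52701) = 233/(-52701) = 233*(-1/52701) = -233/52701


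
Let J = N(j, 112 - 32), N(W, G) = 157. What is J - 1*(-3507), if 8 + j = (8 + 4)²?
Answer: 3664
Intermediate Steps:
j = 136 (j = -8 + (8 + 4)² = -8 + 12² = -8 + 144 = 136)
J = 157
J - 1*(-3507) = 157 - 1*(-3507) = 157 + 3507 = 3664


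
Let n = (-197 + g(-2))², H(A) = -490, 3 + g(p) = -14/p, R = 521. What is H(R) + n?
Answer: 36759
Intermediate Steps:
g(p) = -3 - 14/p
n = 37249 (n = (-197 + (-3 - 14/(-2)))² = (-197 + (-3 - 14*(-½)))² = (-197 + (-3 + 7))² = (-197 + 4)² = (-193)² = 37249)
H(R) + n = -490 + 37249 = 36759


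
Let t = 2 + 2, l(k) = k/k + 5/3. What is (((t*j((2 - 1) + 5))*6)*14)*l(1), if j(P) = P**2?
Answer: 32256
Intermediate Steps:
l(k) = 8/3 (l(k) = 1 + 5*(1/3) = 1 + 5/3 = 8/3)
t = 4
(((t*j((2 - 1) + 5))*6)*14)*l(1) = (((4*((2 - 1) + 5)**2)*6)*14)*(8/3) = (((4*(1 + 5)**2)*6)*14)*(8/3) = (((4*6**2)*6)*14)*(8/3) = (((4*36)*6)*14)*(8/3) = ((144*6)*14)*(8/3) = (864*14)*(8/3) = 12096*(8/3) = 32256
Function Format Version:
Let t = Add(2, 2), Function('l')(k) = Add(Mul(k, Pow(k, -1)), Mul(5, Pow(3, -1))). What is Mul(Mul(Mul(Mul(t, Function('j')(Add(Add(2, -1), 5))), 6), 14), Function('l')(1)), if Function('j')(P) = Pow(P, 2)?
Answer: 32256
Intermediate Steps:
Function('l')(k) = Rational(8, 3) (Function('l')(k) = Add(1, Mul(5, Rational(1, 3))) = Add(1, Rational(5, 3)) = Rational(8, 3))
t = 4
Mul(Mul(Mul(Mul(t, Function('j')(Add(Add(2, -1), 5))), 6), 14), Function('l')(1)) = Mul(Mul(Mul(Mul(4, Pow(Add(Add(2, -1), 5), 2)), 6), 14), Rational(8, 3)) = Mul(Mul(Mul(Mul(4, Pow(Add(1, 5), 2)), 6), 14), Rational(8, 3)) = Mul(Mul(Mul(Mul(4, Pow(6, 2)), 6), 14), Rational(8, 3)) = Mul(Mul(Mul(Mul(4, 36), 6), 14), Rational(8, 3)) = Mul(Mul(Mul(144, 6), 14), Rational(8, 3)) = Mul(Mul(864, 14), Rational(8, 3)) = Mul(12096, Rational(8, 3)) = 32256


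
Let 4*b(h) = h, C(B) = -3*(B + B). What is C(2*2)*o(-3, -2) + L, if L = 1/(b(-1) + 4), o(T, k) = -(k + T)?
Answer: -1796/15 ≈ -119.73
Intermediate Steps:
C(B) = -6*B
b(h) = h/4
o(T, k) = -T - k (o(T, k) = -(T + k) = -T - k)
L = 4/15 (L = 1/((¼)*(-1) + 4) = 1/(-¼ + 4) = 1/(15/4) = 4/15 ≈ 0.26667)
C(2*2)*o(-3, -2) + L = (-12*2)*(-1*(-3) - 1*(-2)) + 4/15 = (-6*4)*(3 + 2) + 4/15 = -24*5 + 4/15 = -120 + 4/15 = -1796/15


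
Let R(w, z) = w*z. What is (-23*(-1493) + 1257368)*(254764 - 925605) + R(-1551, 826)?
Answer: -866531296713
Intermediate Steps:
(-23*(-1493) + 1257368)*(254764 - 925605) + R(-1551, 826) = (-23*(-1493) + 1257368)*(254764 - 925605) - 1551*826 = (34339 + 1257368)*(-670841) - 1281126 = 1291707*(-670841) - 1281126 = -866530015587 - 1281126 = -866531296713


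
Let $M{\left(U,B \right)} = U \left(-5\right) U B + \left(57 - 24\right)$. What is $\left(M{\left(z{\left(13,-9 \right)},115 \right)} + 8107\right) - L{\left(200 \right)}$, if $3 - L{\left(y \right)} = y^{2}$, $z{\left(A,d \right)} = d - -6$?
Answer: $42962$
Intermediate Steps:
$z{\left(A,d \right)} = 6 + d$ ($z{\left(A,d \right)} = d + 6 = 6 + d$)
$M{\left(U,B \right)} = 33 - 5 B U^{2}$ ($M{\left(U,B \right)} = - 5 U U B + 33 = - 5 U^{2} B + 33 = - 5 B U^{2} + 33 = 33 - 5 B U^{2}$)
$L{\left(y \right)} = 3 - y^{2}$
$\left(M{\left(z{\left(13,-9 \right)},115 \right)} + 8107\right) - L{\left(200 \right)} = \left(\left(33 - 575 \left(6 - 9\right)^{2}\right) + 8107\right) - \left(3 - 200^{2}\right) = \left(\left(33 - 575 \left(-3\right)^{2}\right) + 8107\right) - \left(3 - 40000\right) = \left(\left(33 - 575 \cdot 9\right) + 8107\right) - \left(3 - 40000\right) = \left(\left(33 - 5175\right) + 8107\right) - -39997 = \left(-5142 + 8107\right) + 39997 = 2965 + 39997 = 42962$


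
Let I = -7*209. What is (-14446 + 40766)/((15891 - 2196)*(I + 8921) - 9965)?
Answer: 5264/20425469 ≈ 0.00025772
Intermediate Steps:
I = -1463
(-14446 + 40766)/((15891 - 2196)*(I + 8921) - 9965) = (-14446 + 40766)/((15891 - 2196)*(-1463 + 8921) - 9965) = 26320/(13695*7458 - 9965) = 26320/(102137310 - 9965) = 26320/102127345 = 26320*(1/102127345) = 5264/20425469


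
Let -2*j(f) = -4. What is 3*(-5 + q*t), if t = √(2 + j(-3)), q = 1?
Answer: -9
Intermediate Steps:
j(f) = 2 (j(f) = -½*(-4) = 2)
t = 2 (t = √(2 + 2) = √4 = 2)
3*(-5 + q*t) = 3*(-5 + 1*2) = 3*(-5 + 2) = 3*(-3) = -9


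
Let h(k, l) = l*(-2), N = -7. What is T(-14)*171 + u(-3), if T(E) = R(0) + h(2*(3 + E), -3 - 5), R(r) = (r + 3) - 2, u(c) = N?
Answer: 2900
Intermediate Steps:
u(c) = -7
h(k, l) = -2*l
R(r) = 1 + r (R(r) = (3 + r) - 2 = 1 + r)
T(E) = 17 (T(E) = (1 + 0) - 2*(-3 - 5) = 1 - 2*(-8) = 1 + 16 = 17)
T(-14)*171 + u(-3) = 17*171 - 7 = 2907 - 7 = 2900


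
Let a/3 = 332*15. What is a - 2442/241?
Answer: 3598098/241 ≈ 14930.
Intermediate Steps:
a = 14940 (a = 3*(332*15) = 3*4980 = 14940)
a - 2442/241 = 14940 - 2442/241 = 3598098/241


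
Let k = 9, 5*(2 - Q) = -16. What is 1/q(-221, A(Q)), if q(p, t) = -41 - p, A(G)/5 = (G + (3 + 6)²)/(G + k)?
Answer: 1/180 ≈ 0.0055556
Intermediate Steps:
Q = 26/5 (Q = 2 - ⅕*(-16) = 2 + 16/5 = 26/5 ≈ 5.2000)
A(G) = 5*(81 + G)/(9 + G) (A(G) = 5*((G + (3 + 6)²)/(G + 9)) = 5*((G + 9²)/(9 + G)) = 5*((G + 81)/(9 + G)) = 5*((81 + G)/(9 + G)) = 5*(81 + G)/(9 + G))
1/q(-221, A(Q)) = 1/(-41 - 1*(-221)) = 1/(-41 + 221) = 1/180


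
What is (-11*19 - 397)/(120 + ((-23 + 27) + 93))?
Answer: -606/217 ≈ -2.7926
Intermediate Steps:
(-11*19 - 397)/(120 + ((-23 + 27) + 93)) = (-209 - 397)/(120 + (4 + 93)) = -606/(120 + 97) = -606/217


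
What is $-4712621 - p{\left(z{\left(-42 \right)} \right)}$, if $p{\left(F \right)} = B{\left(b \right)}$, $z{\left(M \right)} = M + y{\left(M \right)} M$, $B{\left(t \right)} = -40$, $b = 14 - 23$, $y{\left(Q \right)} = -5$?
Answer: $-4712581$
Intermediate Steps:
$b = -9$ ($b = 14 - 23 = -9$)
$z{\left(M \right)} = - 4 M$ ($z{\left(M \right)} = M - 5 M = - 4 M$)
$p{\left(F \right)} = -40$
$-4712621 - p{\left(z{\left(-42 \right)} \right)} = -4712621 - -40 = -4712621 + 40 = -4712581$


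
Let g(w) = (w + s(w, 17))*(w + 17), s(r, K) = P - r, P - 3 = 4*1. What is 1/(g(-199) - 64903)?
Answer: -1/66177 ≈ -1.5111e-5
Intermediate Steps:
P = 7 (P = 3 + 4*1 = 3 + 4 = 7)
s(r, K) = 7 - r
g(w) = 119 + 7*w (g(w) = (w + (7 - w))*(w + 17) = 7*(17 + w) = 119 + 7*w)
1/(g(-199) - 64903) = 1/((119 + 7*(-199)) - 64903) = 1/((119 - 1393) - 64903) = 1/(-1274 - 64903) = 1/(-66177) = -1/66177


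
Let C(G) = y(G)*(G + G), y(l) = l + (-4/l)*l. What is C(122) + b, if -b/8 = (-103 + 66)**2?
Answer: 17840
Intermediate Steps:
b = -10952 (b = -8*(-103 + 66)**2 = -8*(-37)**2 = -8*1369 = -10952)
y(l) = -4 + l (y(l) = l - 4 = -4 + l)
C(G) = 2*G*(-4 + G) (C(G) = (-4 + G)*(G + G) = (-4 + G)*(2*G) = 2*G*(-4 + G))
C(122) + b = 2*122*(-4 + 122) - 10952 = 2*122*118 - 10952 = 28792 - 10952 = 17840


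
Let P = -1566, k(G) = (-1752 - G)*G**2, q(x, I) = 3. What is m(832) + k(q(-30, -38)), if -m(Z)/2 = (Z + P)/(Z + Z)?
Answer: -6570353/416 ≈ -15794.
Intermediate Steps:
k(G) = G**2*(-1752 - G)
m(Z) = -(-1566 + Z)/Z (m(Z) = -2*(Z - 1566)/(Z + Z) = -2*(-1566 + Z)/(2*Z) = -2*(-1566 + Z)*1/(2*Z) = -(-1566 + Z)/Z)
m(832) + k(q(-30, -38)) = (1566 - 1*832)/832 + 3**2*(-1752 - 1*3) = (1566 - 832)/832 + 9*(-1752 - 3) = (1/832)*734 + 9*(-1755) = 367/416 - 15795 = -6570353/416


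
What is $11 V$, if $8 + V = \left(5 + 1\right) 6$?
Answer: $308$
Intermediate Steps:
$V = 28$ ($V = -8 + \left(5 + 1\right) 6 = -8 + 6 \cdot 6 = -8 + 36 = 28$)
$11 V = 11 \cdot 28 = 308$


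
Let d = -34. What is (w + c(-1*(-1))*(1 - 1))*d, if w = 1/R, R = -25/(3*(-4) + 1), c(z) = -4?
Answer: -374/25 ≈ -14.960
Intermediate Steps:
R = 25/11 (R = -25/(-12 + 1) = -25/(-11) = -25*(-1/11) = 25/11 ≈ 2.2727)
w = 11/25 (w = 1/(25/11) = 11/25 ≈ 0.44000)
(w + c(-1*(-1))*(1 - 1))*d = (11/25 - 4*(1 - 1))*(-34) = (11/25 - 4*0)*(-34) = (11/25 + 0)*(-34) = (11/25)*(-34) = -374/25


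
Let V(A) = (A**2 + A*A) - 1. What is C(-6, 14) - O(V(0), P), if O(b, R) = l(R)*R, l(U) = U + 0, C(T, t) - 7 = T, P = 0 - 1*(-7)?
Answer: -48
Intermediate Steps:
P = 7 (P = 0 + 7 = 7)
C(T, t) = 7 + T
V(A) = -1 + 2*A**2 (V(A) = (A**2 + A**2) - 1 = 2*A**2 - 1 = -1 + 2*A**2)
l(U) = U
O(b, R) = R**2 (O(b, R) = R*R = R**2)
C(-6, 14) - O(V(0), P) = (7 - 6) - 1*7**2 = 1 - 1*49 = 1 - 49 = -48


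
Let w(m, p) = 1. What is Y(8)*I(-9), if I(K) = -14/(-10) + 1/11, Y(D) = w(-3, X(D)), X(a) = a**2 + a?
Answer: 82/55 ≈ 1.4909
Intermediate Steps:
X(a) = a + a**2
Y(D) = 1
I(K) = 82/55 (I(K) = -14*(-1/10) + 1*(1/11) = 7/5 + 1/11 = 82/55)
Y(8)*I(-9) = 1*(82/55) = 82/55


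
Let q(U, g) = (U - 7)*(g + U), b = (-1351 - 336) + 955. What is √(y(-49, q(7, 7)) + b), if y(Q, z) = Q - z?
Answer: I*√781 ≈ 27.946*I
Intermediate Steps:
b = -732 (b = -1687 + 955 = -732)
q(U, g) = (-7 + U)*(U + g)
√(y(-49, q(7, 7)) + b) = √((-49 - (7² - 7*7 - 7*7 + 7*7)) - 732) = √((-49 - (49 - 49 - 49 + 49)) - 732) = √((-49 - 1*0) - 732) = √((-49 + 0) - 732) = √(-49 - 732) = √(-781) = I*√781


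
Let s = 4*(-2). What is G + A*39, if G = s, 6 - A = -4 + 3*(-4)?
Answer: 850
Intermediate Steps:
s = -8
A = 22 (A = 6 - (-4 + 3*(-4)) = 6 - (-4 - 12) = 6 - 1*(-16) = 6 + 16 = 22)
G = -8
G + A*39 = -8 + 22*39 = -8 + 858 = 850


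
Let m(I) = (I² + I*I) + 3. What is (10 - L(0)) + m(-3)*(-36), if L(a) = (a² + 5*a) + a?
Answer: -746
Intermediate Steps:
L(a) = a² + 6*a
m(I) = 3 + 2*I² (m(I) = (I² + I²) + 3 = 2*I² + 3 = 3 + 2*I²)
(10 - L(0)) + m(-3)*(-36) = (10 - 0*(6 + 0)) + (3 + 2*(-3)²)*(-36) = (10 - 0*6) + (3 + 2*9)*(-36) = (10 - 1*0) + (3 + 18)*(-36) = (10 + 0) + 21*(-36) = 10 - 756 = -746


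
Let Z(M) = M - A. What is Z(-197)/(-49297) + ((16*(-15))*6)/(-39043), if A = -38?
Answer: 77195517/1924702771 ≈ 0.040108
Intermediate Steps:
Z(M) = 38 + M (Z(M) = M - 1*(-38) = M + 38 = 38 + M)
Z(-197)/(-49297) + ((16*(-15))*6)/(-39043) = (38 - 197)/(-49297) + ((16*(-15))*6)/(-39043) = -159*(-1/49297) - 240*6*(-1/39043) = 159/49297 - 1440*(-1/39043) = 159/49297 + 1440/39043 = 77195517/1924702771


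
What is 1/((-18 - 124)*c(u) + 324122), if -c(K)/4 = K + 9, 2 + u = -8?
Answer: 1/323554 ≈ 3.0907e-6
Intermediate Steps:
u = -10 (u = -2 - 8 = -10)
c(K) = -36 - 4*K (c(K) = -4*(K + 9) = -4*(9 + K) = -36 - 4*K)
1/((-18 - 124)*c(u) + 324122) = 1/((-18 - 124)*(-36 - 4*(-10)) + 324122) = 1/(-142*(-36 + 40) + 324122) = 1/(-142*4 + 324122) = 1/(-568 + 324122) = 1/323554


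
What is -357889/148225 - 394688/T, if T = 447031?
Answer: -31212872337/9465881425 ≈ -3.2974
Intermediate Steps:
-357889/148225 - 394688/T = -357889/148225 - 394688/447031 = -357889*1/148225 - 394688*1/447031 = -51127/21175 - 394688/447031 = -31212872337/9465881425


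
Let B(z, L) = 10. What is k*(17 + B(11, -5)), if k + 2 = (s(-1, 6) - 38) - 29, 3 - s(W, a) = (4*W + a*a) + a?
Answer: -2808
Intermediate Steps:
s(W, a) = 3 - a - a² - 4*W (s(W, a) = 3 - ((4*W + a*a) + a) = 3 - ((4*W + a²) + a) = 3 - ((a² + 4*W) + a) = 3 - (a + a² + 4*W) = 3 + (-a - a² - 4*W) = 3 - a - a² - 4*W)
k = -104 (k = -2 + (((3 - 1*6 - 1*6² - 4*(-1)) - 38) - 29) = -2 + (((3 - 6 - 1*36 + 4) - 38) - 29) = -2 + (((3 - 6 - 36 + 4) - 38) - 29) = -2 + ((-35 - 38) - 29) = -2 + (-73 - 29) = -2 - 102 = -104)
k*(17 + B(11, -5)) = -104*(17 + 10) = -104*27 = -2808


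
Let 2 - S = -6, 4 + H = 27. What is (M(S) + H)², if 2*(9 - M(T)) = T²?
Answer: 0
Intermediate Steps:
H = 23 (H = -4 + 27 = 23)
S = 8 (S = 2 - 1*(-6) = 2 + 6 = 8)
M(T) = 9 - T²/2
(M(S) + H)² = ((9 - ½*8²) + 23)² = ((9 - ½*64) + 23)² = ((9 - 32) + 23)² = (-23 + 23)² = 0² = 0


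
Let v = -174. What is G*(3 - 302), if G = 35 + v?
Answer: 41561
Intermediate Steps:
G = -139 (G = 35 - 174 = -139)
G*(3 - 302) = -139*(3 - 302) = -139*(-299) = 41561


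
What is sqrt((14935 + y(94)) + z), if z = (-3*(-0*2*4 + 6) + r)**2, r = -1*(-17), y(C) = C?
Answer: 3*sqrt(1670) ≈ 122.60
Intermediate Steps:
r = 17
z = 1 (z = (-3*(-0*2*4 + 6) + 17)**2 = (-3*(-3*0*4 + 6) + 17)**2 = (-3*(0*4 + 6) + 17)**2 = (-3*(0 + 6) + 17)**2 = (-3*6 + 17)**2 = (-18 + 17)**2 = (-1)**2 = 1)
sqrt((14935 + y(94)) + z) = sqrt((14935 + 94) + 1) = sqrt(15029 + 1) = sqrt(15030) = 3*sqrt(1670)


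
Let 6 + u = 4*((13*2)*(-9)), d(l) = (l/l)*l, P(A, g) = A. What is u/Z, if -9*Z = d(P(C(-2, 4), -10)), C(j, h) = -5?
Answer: -8478/5 ≈ -1695.6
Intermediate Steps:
d(l) = l (d(l) = 1*l = l)
u = -942 (u = -6 + 4*((13*2)*(-9)) = -6 + 4*(26*(-9)) = -6 + 4*(-234) = -6 - 936 = -942)
Z = 5/9 (Z = -1/9*(-5) = 5/9 ≈ 0.55556)
u/Z = -942/5/9 = -942*9/5 = -8478/5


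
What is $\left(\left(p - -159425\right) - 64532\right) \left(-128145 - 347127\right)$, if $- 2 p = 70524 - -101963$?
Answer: $-4110865164$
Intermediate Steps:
$p = - \frac{172487}{2}$ ($p = - \frac{70524 - -101963}{2} = - \frac{70524 + 101963}{2} = \left(- \frac{1}{2}\right) 172487 = - \frac{172487}{2} \approx -86244.0$)
$\left(\left(p - -159425\right) - 64532\right) \left(-128145 - 347127\right) = \left(\left(- \frac{172487}{2} - -159425\right) - 64532\right) \left(-128145 - 347127\right) = \left(\left(- \frac{172487}{2} + 159425\right) - 64532\right) \left(-475272\right) = \left(\frac{146363}{2} - 64532\right) \left(-475272\right) = \frac{17299}{2} \left(-475272\right) = -4110865164$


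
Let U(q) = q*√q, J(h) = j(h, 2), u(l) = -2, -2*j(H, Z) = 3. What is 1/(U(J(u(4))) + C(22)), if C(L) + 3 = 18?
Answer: 40/609 + 2*I*√6/609 ≈ 0.065681 + 0.0080443*I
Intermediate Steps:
j(H, Z) = -3/2 (j(H, Z) = -½*3 = -3/2)
J(h) = -3/2
U(q) = q^(3/2)
C(L) = 15 (C(L) = -3 + 18 = 15)
1/(U(J(u(4))) + C(22)) = 1/((-3/2)^(3/2) + 15) = 1/(-3*I*√6/4 + 15) = 1/(15 - 3*I*√6/4)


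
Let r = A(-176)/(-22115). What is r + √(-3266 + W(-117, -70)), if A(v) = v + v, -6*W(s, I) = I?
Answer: 352/22115 + I*√29289/3 ≈ 0.015917 + 57.047*I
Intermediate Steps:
W(s, I) = -I/6
A(v) = 2*v
r = 352/22115 (r = (2*(-176))/(-22115) = -352*(-1/22115) = 352/22115 ≈ 0.015917)
r + √(-3266 + W(-117, -70)) = 352/22115 + √(-3266 - ⅙*(-70)) = 352/22115 + √(-3266 + 35/3) = 352/22115 + √(-9763/3) = 352/22115 + I*√29289/3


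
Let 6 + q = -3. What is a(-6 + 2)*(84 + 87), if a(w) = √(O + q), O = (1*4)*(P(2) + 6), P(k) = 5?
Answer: 171*√35 ≈ 1011.6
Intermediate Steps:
O = 44 (O = (1*4)*(5 + 6) = 4*11 = 44)
q = -9 (q = -6 - 3 = -9)
a(w) = √35 (a(w) = √(44 - 9) = √35)
a(-6 + 2)*(84 + 87) = √35*(84 + 87) = √35*171 = 171*√35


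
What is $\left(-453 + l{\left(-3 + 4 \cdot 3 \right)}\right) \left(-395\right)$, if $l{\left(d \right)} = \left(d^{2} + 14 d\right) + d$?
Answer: $93615$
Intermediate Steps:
$l{\left(d \right)} = d^{2} + 15 d$
$\left(-453 + l{\left(-3 + 4 \cdot 3 \right)}\right) \left(-395\right) = \left(-453 + \left(-3 + 4 \cdot 3\right) \left(15 + \left(-3 + 4 \cdot 3\right)\right)\right) \left(-395\right) = \left(-453 + \left(-3 + 12\right) \left(15 + \left(-3 + 12\right)\right)\right) \left(-395\right) = \left(-453 + 9 \left(15 + 9\right)\right) \left(-395\right) = \left(-453 + 9 \cdot 24\right) \left(-395\right) = \left(-453 + 216\right) \left(-395\right) = \left(-237\right) \left(-395\right) = 93615$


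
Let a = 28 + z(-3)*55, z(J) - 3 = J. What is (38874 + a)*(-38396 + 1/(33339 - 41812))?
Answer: -12655960778718/8473 ≈ -1.4937e+9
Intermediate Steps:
z(J) = 3 + J
a = 28 (a = 28 + (3 - 3)*55 = 28 + 0*55 = 28 + 0 = 28)
(38874 + a)*(-38396 + 1/(33339 - 41812)) = (38874 + 28)*(-38396 + 1/(33339 - 41812)) = 38902*(-38396 + 1/(-8473)) = 38902*(-38396 - 1/8473) = 38902*(-325329309/8473) = -12655960778718/8473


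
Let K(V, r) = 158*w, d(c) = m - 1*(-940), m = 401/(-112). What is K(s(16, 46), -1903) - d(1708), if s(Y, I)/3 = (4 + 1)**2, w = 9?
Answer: 54385/112 ≈ 485.58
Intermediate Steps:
m = -401/112 (m = 401*(-1/112) = -401/112 ≈ -3.5804)
s(Y, I) = 75 (s(Y, I) = 3*(4 + 1)**2 = 3*5**2 = 3*25 = 75)
d(c) = 104879/112 (d(c) = -401/112 - 1*(-940) = -401/112 + 940 = 104879/112)
K(V, r) = 1422 (K(V, r) = 158*9 = 1422)
K(s(16, 46), -1903) - d(1708) = 1422 - 1*104879/112 = 1422 - 104879/112 = 54385/112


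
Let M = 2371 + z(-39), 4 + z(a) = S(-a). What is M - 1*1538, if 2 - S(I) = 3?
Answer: 828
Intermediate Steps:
S(I) = -1 (S(I) = 2 - 1*3 = 2 - 3 = -1)
z(a) = -5 (z(a) = -4 - 1 = -5)
M = 2366 (M = 2371 - 5 = 2366)
M - 1*1538 = 2366 - 1*1538 = 2366 - 1538 = 828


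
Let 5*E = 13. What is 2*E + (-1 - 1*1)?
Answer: 16/5 ≈ 3.2000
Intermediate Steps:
E = 13/5 (E = (⅕)*13 = 13/5 ≈ 2.6000)
2*E + (-1 - 1*1) = 2*(13/5) + (-1 - 1*1) = 26/5 + (-1 - 1) = 26/5 - 2 = 16/5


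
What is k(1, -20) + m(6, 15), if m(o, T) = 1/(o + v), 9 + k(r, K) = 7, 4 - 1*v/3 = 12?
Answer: -37/18 ≈ -2.0556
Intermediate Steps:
v = -24 (v = 12 - 3*12 = 12 - 36 = -24)
k(r, K) = -2 (k(r, K) = -9 + 7 = -2)
m(o, T) = 1/(-24 + o) (m(o, T) = 1/(o - 24) = 1/(-24 + o))
k(1, -20) + m(6, 15) = -2 + 1/(-24 + 6) = -2 + 1/(-18) = -2 - 1/18 = -37/18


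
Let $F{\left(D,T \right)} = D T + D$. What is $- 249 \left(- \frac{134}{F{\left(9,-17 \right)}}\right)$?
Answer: $- \frac{5561}{24} \approx -231.71$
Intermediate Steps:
$F{\left(D,T \right)} = D + D T$
$- 249 \left(- \frac{134}{F{\left(9,-17 \right)}}\right) = - 249 \left(- \frac{134}{9 \left(1 - 17\right)}\right) = - 249 \left(- \frac{134}{9 \left(-16\right)}\right) = - 249 \left(- \frac{134}{-144}\right) = - 249 \left(\left(-134\right) \left(- \frac{1}{144}\right)\right) = \left(-249\right) \frac{67}{72} = - \frac{5561}{24}$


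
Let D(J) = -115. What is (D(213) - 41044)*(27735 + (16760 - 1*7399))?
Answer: -1526834264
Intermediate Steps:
(D(213) - 41044)*(27735 + (16760 - 1*7399)) = (-115 - 41044)*(27735 + (16760 - 1*7399)) = -41159*(27735 + (16760 - 7399)) = -41159*(27735 + 9361) = -41159*37096 = -1526834264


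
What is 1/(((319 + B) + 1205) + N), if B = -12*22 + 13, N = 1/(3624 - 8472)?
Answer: 4848/6171503 ≈ 0.00078555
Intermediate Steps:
N = -1/4848 (N = 1/(-4848) = -1/4848 ≈ -0.00020627)
B = -251 (B = -264 + 13 = -251)
1/(((319 + B) + 1205) + N) = 1/(((319 - 251) + 1205) - 1/4848) = 1/((68 + 1205) - 1/4848) = 1/(1273 - 1/4848) = 1/(6171503/4848) = 4848/6171503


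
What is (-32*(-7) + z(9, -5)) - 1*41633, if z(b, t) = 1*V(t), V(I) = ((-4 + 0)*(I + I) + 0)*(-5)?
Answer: -41609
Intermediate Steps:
V(I) = 40*I (V(I) = (-8*I + 0)*(-5) = -8*I*(-5) = 40*I)
z(b, t) = 40*t (z(b, t) = 1*(40*t) = 40*t)
(-32*(-7) + z(9, -5)) - 1*41633 = (-32*(-7) + 40*(-5)) - 1*41633 = (224 - 200) - 41633 = 24 - 41633 = -41609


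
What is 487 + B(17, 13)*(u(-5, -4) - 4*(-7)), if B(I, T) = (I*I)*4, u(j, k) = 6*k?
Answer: 5111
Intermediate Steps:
B(I, T) = 4*I**2 (B(I, T) = I**2*4 = 4*I**2)
487 + B(17, 13)*(u(-5, -4) - 4*(-7)) = 487 + (4*17**2)*(6*(-4) - 4*(-7)) = 487 + (4*289)*(-24 + 28) = 487 + 1156*4 = 487 + 4624 = 5111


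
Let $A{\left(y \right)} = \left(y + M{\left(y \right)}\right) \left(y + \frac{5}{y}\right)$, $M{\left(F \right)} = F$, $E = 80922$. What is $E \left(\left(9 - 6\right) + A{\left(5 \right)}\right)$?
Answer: $5098086$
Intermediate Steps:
$A{\left(y \right)} = 2 y \left(y + \frac{5}{y}\right)$ ($A{\left(y \right)} = \left(y + y\right) \left(y + \frac{5}{y}\right) = 2 y \left(y + \frac{5}{y}\right)$)
$E \left(\left(9 - 6\right) + A{\left(5 \right)}\right) = 80922 \left(\left(9 - 6\right) + \left(10 + 2 \cdot 5^{2}\right)\right) = 80922 \left(3 + \left(10 + 2 \cdot 25\right)\right) = 80922 \left(3 + \left(10 + 50\right)\right) = 80922 \left(3 + 60\right) = 80922 \cdot 63 = 5098086$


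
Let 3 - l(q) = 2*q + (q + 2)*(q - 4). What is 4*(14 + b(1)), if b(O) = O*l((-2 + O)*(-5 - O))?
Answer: -44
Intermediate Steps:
l(q) = 3 - 2*q - (-4 + q)*(2 + q) (l(q) = 3 - (2*q + (q + 2)*(q - 4)) = 3 - (2*q + (2 + q)*(-4 + q)) = 3 - (2*q + (-4 + q)*(2 + q)) = 3 + (-2*q - (-4 + q)*(2 + q)) = 3 - 2*q - (-4 + q)*(2 + q))
b(O) = O*(11 - (-5 - O)²*(-2 + O)²) (b(O) = O*(11 - ((-2 + O)*(-5 - O))²) = O*(11 - ((-5 - O)*(-2 + O))²) = O*(11 - (-5 - O)²*(-2 + O)²))
4*(14 + b(1)) = 4*(14 - 1*1*(-11 + (-10 + 1² + 3*1)²)) = 4*(14 - 1*1*(-11 + (-10 + 1 + 3)²)) = 4*(14 - 1*1*(-11 + (-6)²)) = 4*(14 - 1*1*(-11 + 36)) = 4*(14 - 1*1*25) = 4*(14 - 25) = 4*(-11) = -44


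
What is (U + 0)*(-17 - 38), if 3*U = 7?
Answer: -385/3 ≈ -128.33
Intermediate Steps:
U = 7/3 (U = (⅓)*7 = 7/3 ≈ 2.3333)
(U + 0)*(-17 - 38) = (7/3 + 0)*(-17 - 38) = (7/3)*(-55) = -385/3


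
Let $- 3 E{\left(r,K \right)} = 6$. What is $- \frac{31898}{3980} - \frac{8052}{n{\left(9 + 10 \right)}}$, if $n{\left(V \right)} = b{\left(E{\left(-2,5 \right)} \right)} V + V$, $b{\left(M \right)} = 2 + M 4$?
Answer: $\frac{580333}{7562} \approx 76.743$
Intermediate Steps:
$E{\left(r,K \right)} = -2$ ($E{\left(r,K \right)} = \left(- \frac{1}{3}\right) 6 = -2$)
$b{\left(M \right)} = 2 + 4 M$
$n{\left(V \right)} = - 5 V$ ($n{\left(V \right)} = \left(2 + 4 \left(-2\right)\right) V + V = \left(2 - 8\right) V + V = - 6 V + V = - 5 V$)
$- \frac{31898}{3980} - \frac{8052}{n{\left(9 + 10 \right)}} = - \frac{31898}{3980} - \frac{8052}{\left(-5\right) \left(9 + 10\right)} = \left(-31898\right) \frac{1}{3980} - \frac{8052}{\left(-5\right) 19} = - \frac{15949}{1990} - \frac{8052}{-95} = - \frac{15949}{1990} - - \frac{8052}{95} = - \frac{15949}{1990} + \frac{8052}{95} = \frac{580333}{7562}$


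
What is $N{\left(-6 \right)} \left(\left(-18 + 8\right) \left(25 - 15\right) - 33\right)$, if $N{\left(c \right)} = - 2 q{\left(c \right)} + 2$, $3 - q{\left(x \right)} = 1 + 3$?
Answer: $-532$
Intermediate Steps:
$q{\left(x \right)} = -1$ ($q{\left(x \right)} = 3 - \left(1 + 3\right) = 3 - 4 = -1$)
$N{\left(c \right)} = 4$ ($N{\left(c \right)} = \left(-2\right) \left(-1\right) + 2 = 2 + 2 = 4$)
$N{\left(-6 \right)} \left(\left(-18 + 8\right) \left(25 - 15\right) - 33\right) = 4 \left(\left(-18 + 8\right) \left(25 - 15\right) - 33\right) = 4 \left(\left(-10\right) 10 - 33\right) = 4 \left(-100 - 33\right) = 4 \left(-133\right) = -532$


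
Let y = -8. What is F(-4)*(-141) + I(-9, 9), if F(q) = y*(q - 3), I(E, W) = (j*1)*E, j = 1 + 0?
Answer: -7905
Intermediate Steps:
j = 1
I(E, W) = E (I(E, W) = (1*1)*E = 1*E = E)
F(q) = 24 - 8*q (F(q) = -8*(q - 3) = -8*(-3 + q) = 24 - 8*q)
F(-4)*(-141) + I(-9, 9) = (24 - 8*(-4))*(-141) - 9 = (24 + 32)*(-141) - 9 = 56*(-141) - 9 = -7896 - 9 = -7905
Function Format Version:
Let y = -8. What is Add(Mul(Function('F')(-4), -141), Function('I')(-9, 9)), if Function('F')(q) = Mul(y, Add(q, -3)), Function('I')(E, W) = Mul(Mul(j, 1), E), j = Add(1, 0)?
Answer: -7905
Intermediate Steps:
j = 1
Function('I')(E, W) = E (Function('I')(E, W) = Mul(Mul(1, 1), E) = Mul(1, E) = E)
Function('F')(q) = Add(24, Mul(-8, q)) (Function('F')(q) = Mul(-8, Add(q, -3)) = Mul(-8, Add(-3, q)) = Add(24, Mul(-8, q)))
Add(Mul(Function('F')(-4), -141), Function('I')(-9, 9)) = Add(Mul(Add(24, Mul(-8, -4)), -141), -9) = Add(Mul(Add(24, 32), -141), -9) = Add(Mul(56, -141), -9) = Add(-7896, -9) = -7905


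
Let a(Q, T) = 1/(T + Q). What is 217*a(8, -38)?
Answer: -217/30 ≈ -7.2333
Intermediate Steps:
a(Q, T) = 1/(Q + T)
217*a(8, -38) = 217/(8 - 38) = 217/(-30) = 217*(-1/30) = -217/30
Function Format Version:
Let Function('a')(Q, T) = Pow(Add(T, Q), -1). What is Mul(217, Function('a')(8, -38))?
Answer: Rational(-217, 30) ≈ -7.2333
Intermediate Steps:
Function('a')(Q, T) = Pow(Add(Q, T), -1)
Mul(217, Function('a')(8, -38)) = Mul(217, Pow(Add(8, -38), -1)) = Mul(217, Pow(-30, -1)) = Mul(217, Rational(-1, 30)) = Rational(-217, 30)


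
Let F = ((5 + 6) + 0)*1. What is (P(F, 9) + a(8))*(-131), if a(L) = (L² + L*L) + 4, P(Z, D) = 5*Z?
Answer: -24497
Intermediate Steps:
F = 11 (F = (11 + 0)*1 = 11*1 = 11)
a(L) = 4 + 2*L² (a(L) = (L² + L²) + 4 = 2*L² + 4 = 4 + 2*L²)
(P(F, 9) + a(8))*(-131) = (5*11 + (4 + 2*8²))*(-131) = (55 + (4 + 2*64))*(-131) = (55 + (4 + 128))*(-131) = (55 + 132)*(-131) = 187*(-131) = -24497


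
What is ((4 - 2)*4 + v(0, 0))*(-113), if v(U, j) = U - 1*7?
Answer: -113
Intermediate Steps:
v(U, j) = -7 + U (v(U, j) = U - 7 = -7 + U)
((4 - 2)*4 + v(0, 0))*(-113) = ((4 - 2)*4 + (-7 + 0))*(-113) = (2*4 - 7)*(-113) = (8 - 7)*(-113) = 1*(-113) = -113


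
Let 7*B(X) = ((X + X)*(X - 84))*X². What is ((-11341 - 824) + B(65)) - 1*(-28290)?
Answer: -10322875/7 ≈ -1.4747e+6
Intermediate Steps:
B(X) = 2*X³*(-84 + X)/7 (B(X) = (((X + X)*(X - 84))*X²)/7 = (((2*X)*(-84 + X))*X²)/7 = ((2*X*(-84 + X))*X²)/7 = (2*X³*(-84 + X))/7 = 2*X³*(-84 + X)/7)
((-11341 - 824) + B(65)) - 1*(-28290) = ((-11341 - 824) + (2/7)*65³*(-84 + 65)) - 1*(-28290) = (-12165 + (2/7)*274625*(-19)) + 28290 = (-12165 - 10435750/7) + 28290 = -10520905/7 + 28290 = -10322875/7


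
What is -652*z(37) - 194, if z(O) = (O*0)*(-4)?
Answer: -194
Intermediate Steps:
z(O) = 0 (z(O) = 0*(-4) = 0)
-652*z(37) - 194 = -652*0 - 194 = 0 - 194 = -194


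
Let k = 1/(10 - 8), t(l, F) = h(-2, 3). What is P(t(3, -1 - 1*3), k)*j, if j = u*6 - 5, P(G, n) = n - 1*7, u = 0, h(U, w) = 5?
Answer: 65/2 ≈ 32.500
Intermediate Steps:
t(l, F) = 5
k = ½ (k = 1/2 = ½ ≈ 0.50000)
P(G, n) = -7 + n (P(G, n) = n - 7 = -7 + n)
j = -5 (j = 0*6 - 5 = 0 - 5 = -5)
P(t(3, -1 - 1*3), k)*j = (-7 + ½)*(-5) = -13/2*(-5) = 65/2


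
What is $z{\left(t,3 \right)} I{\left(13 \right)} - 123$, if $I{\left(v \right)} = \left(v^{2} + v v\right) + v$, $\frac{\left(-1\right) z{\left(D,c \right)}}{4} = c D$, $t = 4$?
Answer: $-16971$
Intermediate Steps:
$z{\left(D,c \right)} = - 4 D c$ ($z{\left(D,c \right)} = - 4 c D = - 4 D c$)
$I{\left(v \right)} = v + 2 v^{2}$ ($I{\left(v \right)} = \left(v^{2} + v^{2}\right) + v = 2 v^{2} + v = v + 2 v^{2}$)
$z{\left(t,3 \right)} I{\left(13 \right)} - 123 = \left(-4\right) 4 \cdot 3 \cdot 13 \left(1 + 2 \cdot 13\right) - 123 = - 48 \cdot 13 \left(1 + 26\right) - 123 = - 48 \cdot 13 \cdot 27 - 123 = \left(-48\right) 351 - 123 = -16848 - 123 = -16971$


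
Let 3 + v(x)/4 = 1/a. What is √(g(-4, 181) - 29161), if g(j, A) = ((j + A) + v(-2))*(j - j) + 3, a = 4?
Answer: I*√29158 ≈ 170.76*I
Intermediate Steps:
v(x) = -11 (v(x) = -12 + 4/4 = -12 + 4*(¼) = -12 + 1 = -11)
g(j, A) = 3 (g(j, A) = ((j + A) - 11)*(j - j) + 3 = ((A + j) - 11)*0 + 3 = (-11 + A + j)*0 + 3 = 0 + 3 = 3)
√(g(-4, 181) - 29161) = √(3 - 29161) = √(-29158) = I*√29158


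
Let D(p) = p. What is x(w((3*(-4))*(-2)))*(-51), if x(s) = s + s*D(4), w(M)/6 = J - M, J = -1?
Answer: 38250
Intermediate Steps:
w(M) = -6 - 6*M (w(M) = 6*(-1 - M) = -6 - 6*M)
x(s) = 5*s (x(s) = s + s*4 = s + 4*s = 5*s)
x(w((3*(-4))*(-2)))*(-51) = (5*(-6 - 6*3*(-4)*(-2)))*(-51) = (5*(-6 - (-72)*(-2)))*(-51) = (5*(-6 - 6*24))*(-51) = (5*(-6 - 144))*(-51) = (5*(-150))*(-51) = -750*(-51) = 38250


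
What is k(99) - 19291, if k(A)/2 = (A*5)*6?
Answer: -13351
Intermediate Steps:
k(A) = 60*A (k(A) = 2*((A*5)*6) = 2*((5*A)*6) = 2*(30*A) = 60*A)
k(99) - 19291 = 60*99 - 19291 = 5940 - 19291 = -13351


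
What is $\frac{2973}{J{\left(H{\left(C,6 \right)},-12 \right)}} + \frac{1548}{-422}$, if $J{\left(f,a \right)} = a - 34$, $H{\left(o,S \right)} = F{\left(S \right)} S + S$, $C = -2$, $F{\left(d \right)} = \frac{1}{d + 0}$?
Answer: $- \frac{662907}{9706} \approx -68.299$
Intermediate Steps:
$F{\left(d \right)} = \frac{1}{d}$
$H{\left(o,S \right)} = 1 + S$ ($H{\left(o,S \right)} = \frac{S}{S} + S = 1 + S$)
$J{\left(f,a \right)} = -34 + a$ ($J{\left(f,a \right)} = a - 34 = -34 + a$)
$\frac{2973}{J{\left(H{\left(C,6 \right)},-12 \right)}} + \frac{1548}{-422} = \frac{2973}{-34 - 12} + \frac{1548}{-422} = \frac{2973}{-46} + 1548 \left(- \frac{1}{422}\right) = 2973 \left(- \frac{1}{46}\right) - \frac{774}{211} = - \frac{2973}{46} - \frac{774}{211} = - \frac{662907}{9706}$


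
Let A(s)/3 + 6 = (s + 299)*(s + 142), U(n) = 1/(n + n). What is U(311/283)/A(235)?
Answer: 283/375648192 ≈ 7.5336e-7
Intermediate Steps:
U(n) = 1/(2*n)
A(s) = -18 + 3*(142 + s)*(299 + s) (A(s) = -18 + 3*((s + 299)*(s + 142)) = -18 + 3*((299 + s)*(142 + s)) = -18 + 3*((142 + s)*(299 + s)) = -18 + 3*(142 + s)*(299 + s))
U(311/283)/A(235) = (1/(2*((311/283))))/(127356 + 3*235² + 1323*235) = (1/(2*((311*(1/283)))))/(127356 + 3*55225 + 310905) = (1/(2*(311/283)))/(127356 + 165675 + 310905) = ((½)*(283/311))/603936 = (283/622)*(1/603936) = 283/375648192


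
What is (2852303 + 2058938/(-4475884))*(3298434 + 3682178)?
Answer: 3182803883980160406/159853 ≈ 1.9911e+13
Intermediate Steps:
(2852303 + 2058938/(-4475884))*(3298434 + 3682178) = (2852303 + 2058938*(-1/4475884))*6980612 = (2852303 - 147067/319706)*6980612 = (911898235851/319706)*6980612 = 3182803883980160406/159853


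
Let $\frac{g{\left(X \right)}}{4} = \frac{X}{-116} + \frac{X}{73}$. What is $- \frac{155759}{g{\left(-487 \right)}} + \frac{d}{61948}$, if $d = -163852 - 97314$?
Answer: $\frac{10210688067519}{648626534} \approx 15742.0$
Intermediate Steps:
$g{\left(X \right)} = \frac{43 X}{2117}$ ($g{\left(X \right)} = 4 \left(\frac{X}{-116} + \frac{X}{73}\right) = 4 \left(X \left(- \frac{1}{116}\right) + X \frac{1}{73}\right) = 4 \left(- \frac{X}{116} + \frac{X}{73}\right) = 4 \frac{43 X}{8468} = \frac{43 X}{2117}$)
$d = -261166$
$- \frac{155759}{g{\left(-487 \right)}} + \frac{d}{61948} = - \frac{155759}{\frac{43}{2117} \left(-487\right)} - \frac{261166}{61948} = - \frac{155759}{- \frac{20941}{2117}} - \frac{130583}{30974} = \left(-155759\right) \left(- \frac{2117}{20941}\right) - \frac{130583}{30974} = \frac{329741803}{20941} - \frac{130583}{30974} = \frac{10210688067519}{648626534}$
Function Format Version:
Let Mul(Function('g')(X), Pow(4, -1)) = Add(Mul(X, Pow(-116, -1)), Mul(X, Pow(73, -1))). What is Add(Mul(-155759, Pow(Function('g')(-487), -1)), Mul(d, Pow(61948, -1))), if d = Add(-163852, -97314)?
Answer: Rational(10210688067519, 648626534) ≈ 15742.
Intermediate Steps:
Function('g')(X) = Mul(Rational(43, 2117), X) (Function('g')(X) = Mul(4, Add(Mul(X, Pow(-116, -1)), Mul(X, Pow(73, -1)))) = Mul(4, Add(Mul(X, Rational(-1, 116)), Mul(X, Rational(1, 73)))) = Mul(4, Add(Mul(Rational(-1, 116), X), Mul(Rational(1, 73), X))) = Mul(4, Mul(Rational(43, 8468), X)) = Mul(Rational(43, 2117), X))
d = -261166
Add(Mul(-155759, Pow(Function('g')(-487), -1)), Mul(d, Pow(61948, -1))) = Add(Mul(-155759, Pow(Mul(Rational(43, 2117), -487), -1)), Mul(-261166, Pow(61948, -1))) = Add(Mul(-155759, Pow(Rational(-20941, 2117), -1)), Mul(-261166, Rational(1, 61948))) = Add(Mul(-155759, Rational(-2117, 20941)), Rational(-130583, 30974)) = Add(Rational(329741803, 20941), Rational(-130583, 30974)) = Rational(10210688067519, 648626534)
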